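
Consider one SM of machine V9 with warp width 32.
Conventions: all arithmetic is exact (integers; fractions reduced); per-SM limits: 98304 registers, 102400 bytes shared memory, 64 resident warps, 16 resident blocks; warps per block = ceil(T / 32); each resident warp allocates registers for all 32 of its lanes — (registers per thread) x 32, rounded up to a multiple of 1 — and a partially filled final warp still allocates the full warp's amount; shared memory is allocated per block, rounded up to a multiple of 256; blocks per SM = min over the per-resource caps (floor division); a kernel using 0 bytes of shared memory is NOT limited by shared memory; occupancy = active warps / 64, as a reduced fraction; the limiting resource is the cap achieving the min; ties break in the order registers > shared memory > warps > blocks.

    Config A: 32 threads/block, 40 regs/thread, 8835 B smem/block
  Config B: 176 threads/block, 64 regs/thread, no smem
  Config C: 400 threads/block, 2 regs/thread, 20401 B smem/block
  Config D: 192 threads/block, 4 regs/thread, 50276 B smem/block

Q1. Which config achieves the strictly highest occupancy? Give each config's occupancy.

occupancies: A 11/64, B 3/4, C 13/16, D 3/16

Answer: C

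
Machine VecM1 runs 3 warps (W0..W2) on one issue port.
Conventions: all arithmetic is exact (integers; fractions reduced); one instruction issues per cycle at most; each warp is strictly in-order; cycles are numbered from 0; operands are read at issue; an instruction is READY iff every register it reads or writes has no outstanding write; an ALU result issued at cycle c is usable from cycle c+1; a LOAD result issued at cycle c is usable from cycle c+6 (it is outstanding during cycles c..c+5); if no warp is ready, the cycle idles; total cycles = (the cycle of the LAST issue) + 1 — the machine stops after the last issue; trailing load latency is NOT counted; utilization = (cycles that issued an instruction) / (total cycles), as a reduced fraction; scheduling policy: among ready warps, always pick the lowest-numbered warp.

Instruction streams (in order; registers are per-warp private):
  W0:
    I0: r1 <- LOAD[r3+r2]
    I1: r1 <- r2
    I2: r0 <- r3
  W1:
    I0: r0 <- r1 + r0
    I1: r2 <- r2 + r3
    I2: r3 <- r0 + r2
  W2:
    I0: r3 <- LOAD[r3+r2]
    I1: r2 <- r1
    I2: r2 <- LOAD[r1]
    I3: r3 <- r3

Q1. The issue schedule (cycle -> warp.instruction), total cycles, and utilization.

cycle 0: W0.I0
cycle 1: W1.I0
cycle 2: W1.I1
cycle 3: W1.I2
cycle 4: W2.I0
cycle 5: W2.I1
cycle 6: W0.I1
cycle 7: W0.I2
cycle 8: W2.I2
cycle 9: idle
cycle 10: W2.I3

Answer: 11 cycles, utilization 10/11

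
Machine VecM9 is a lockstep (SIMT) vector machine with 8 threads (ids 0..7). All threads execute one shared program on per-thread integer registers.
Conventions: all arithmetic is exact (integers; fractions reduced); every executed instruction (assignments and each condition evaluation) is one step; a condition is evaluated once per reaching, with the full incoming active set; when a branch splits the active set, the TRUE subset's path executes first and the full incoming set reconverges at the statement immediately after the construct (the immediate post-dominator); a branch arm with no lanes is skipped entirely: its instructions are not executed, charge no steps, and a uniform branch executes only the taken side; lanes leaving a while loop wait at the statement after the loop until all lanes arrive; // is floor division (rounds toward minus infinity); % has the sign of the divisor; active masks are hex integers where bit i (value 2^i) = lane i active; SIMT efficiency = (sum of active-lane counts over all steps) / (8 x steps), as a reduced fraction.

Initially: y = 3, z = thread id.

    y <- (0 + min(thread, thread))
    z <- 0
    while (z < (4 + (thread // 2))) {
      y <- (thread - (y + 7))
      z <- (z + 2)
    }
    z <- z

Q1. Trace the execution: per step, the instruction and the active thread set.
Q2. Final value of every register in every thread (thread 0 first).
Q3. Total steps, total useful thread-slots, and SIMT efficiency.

step 0: y <- (0 + min(thread, thread)) 0xff
step 1: z <- 0                       0xff
step 2: eval (z < (4 + (thread // 2))) 0xff
step 3: y <- (thread - (y + 7))      0xff
step 4: z <- (z + 2)                 0xff
step 5: eval (z < (4 + (thread // 2))) 0xff
step 6: y <- (thread - (y + 7))      0xff
step 7: z <- (z + 2)                 0xff
step 8: eval (z < (4 + (thread // 2))) 0xff
step 9: y <- (thread - (y + 7))      0xfc
step 10: z <- (z + 2)                 0xfc
step 11: eval (z < (4 + (thread // 2))) 0xfc
step 12: y <- (thread - (y + 7))      0xc0
step 13: z <- (z + 2)                 0xc0
step 14: eval (z < (4 + (thread // 2))) 0xc0
step 15: z <- z                       0xff

Answer: 16 steps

y: 0,1,-7,-7,-7,-7,6,7
z: 4,4,6,6,6,6,8,8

steps = 16; useful = 104; efficiency = 104/128 = 13/16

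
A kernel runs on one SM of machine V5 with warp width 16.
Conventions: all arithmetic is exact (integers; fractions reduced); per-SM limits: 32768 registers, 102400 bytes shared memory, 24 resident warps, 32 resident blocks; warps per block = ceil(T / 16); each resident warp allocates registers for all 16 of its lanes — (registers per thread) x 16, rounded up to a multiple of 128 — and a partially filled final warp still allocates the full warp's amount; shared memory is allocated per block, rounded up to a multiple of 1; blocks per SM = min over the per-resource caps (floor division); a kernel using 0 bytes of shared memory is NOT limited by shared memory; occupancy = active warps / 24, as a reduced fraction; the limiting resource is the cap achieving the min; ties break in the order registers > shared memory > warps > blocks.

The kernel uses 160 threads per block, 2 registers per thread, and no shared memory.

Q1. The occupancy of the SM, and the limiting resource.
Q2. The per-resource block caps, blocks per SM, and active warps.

Answer: occupancy 5/6, limited by warps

registers: 25 blocks
shared memory: no limit (kernel uses none)
warps: 2 blocks
blocks: 32 blocks

Answer: 2 blocks, 20 active warps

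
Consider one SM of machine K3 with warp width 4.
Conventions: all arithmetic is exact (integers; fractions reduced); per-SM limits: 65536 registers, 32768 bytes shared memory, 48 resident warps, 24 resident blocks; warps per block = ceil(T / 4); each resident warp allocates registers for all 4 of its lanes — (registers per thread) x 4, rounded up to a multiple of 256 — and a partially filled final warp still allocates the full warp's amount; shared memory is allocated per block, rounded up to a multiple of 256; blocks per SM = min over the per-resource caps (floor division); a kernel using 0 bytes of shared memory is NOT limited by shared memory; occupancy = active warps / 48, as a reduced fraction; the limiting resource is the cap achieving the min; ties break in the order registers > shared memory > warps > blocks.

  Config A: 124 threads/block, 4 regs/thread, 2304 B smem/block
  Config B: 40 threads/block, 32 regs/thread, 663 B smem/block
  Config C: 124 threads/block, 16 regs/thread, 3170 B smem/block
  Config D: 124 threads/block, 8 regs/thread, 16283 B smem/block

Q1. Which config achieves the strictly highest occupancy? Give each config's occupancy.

occupancies: A 31/48, B 5/6, C 31/48, D 31/48

Answer: B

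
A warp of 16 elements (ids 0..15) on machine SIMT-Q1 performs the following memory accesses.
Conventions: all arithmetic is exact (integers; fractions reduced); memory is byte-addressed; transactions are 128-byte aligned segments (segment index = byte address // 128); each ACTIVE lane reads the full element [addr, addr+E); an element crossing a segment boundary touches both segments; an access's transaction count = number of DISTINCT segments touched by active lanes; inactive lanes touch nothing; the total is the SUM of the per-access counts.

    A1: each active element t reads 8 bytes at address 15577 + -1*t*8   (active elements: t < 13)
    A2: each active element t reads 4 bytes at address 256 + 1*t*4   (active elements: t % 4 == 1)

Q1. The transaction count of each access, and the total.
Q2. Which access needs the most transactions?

A1: 2 transactions
A2: 1 transaction

Answer: 2,1; total 3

Answer: A1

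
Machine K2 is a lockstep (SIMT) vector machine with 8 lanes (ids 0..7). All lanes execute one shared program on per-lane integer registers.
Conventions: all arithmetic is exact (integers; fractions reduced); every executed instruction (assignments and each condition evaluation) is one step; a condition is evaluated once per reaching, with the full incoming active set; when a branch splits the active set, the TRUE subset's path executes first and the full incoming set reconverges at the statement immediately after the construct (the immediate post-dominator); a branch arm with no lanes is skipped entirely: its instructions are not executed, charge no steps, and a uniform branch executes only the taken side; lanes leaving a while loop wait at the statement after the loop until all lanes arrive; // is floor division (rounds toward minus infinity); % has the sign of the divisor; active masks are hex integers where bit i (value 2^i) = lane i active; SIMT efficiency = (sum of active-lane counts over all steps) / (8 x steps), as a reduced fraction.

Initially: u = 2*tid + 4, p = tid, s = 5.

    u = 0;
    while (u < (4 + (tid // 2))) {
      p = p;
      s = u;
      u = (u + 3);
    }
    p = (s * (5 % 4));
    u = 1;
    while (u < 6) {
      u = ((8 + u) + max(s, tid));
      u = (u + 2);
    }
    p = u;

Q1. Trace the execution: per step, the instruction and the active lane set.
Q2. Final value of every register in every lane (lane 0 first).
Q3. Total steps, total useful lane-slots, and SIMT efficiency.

step 0: u <- 0                       0xff
step 1: eval (u < (4 + (tid // 2)))  0xff
step 2: p <- p                       0xff
step 3: s <- u                       0xff
step 4: u <- (u + 3)                 0xff
step 5: eval (u < (4 + (tid // 2)))  0xff
step 6: p <- p                       0xff
step 7: s <- u                       0xff
step 8: u <- (u + 3)                 0xff
step 9: eval (u < (4 + (tid // 2)))  0xff
step 10: p <- p                       0xc0
step 11: s <- u                       0xc0
step 12: u <- (u + 3)                 0xc0
step 13: eval (u < (4 + (tid // 2)))  0xc0
step 14: p <- (s * (5 % 4))           0xff
step 15: u <- 1                       0xff
step 16: eval (u < 6)                 0xff
step 17: u <- ((8 + u) + max(s, tid)) 0xff
step 18: u <- (u + 2)                 0xff
step 19: eval (u < 6)                 0xff
step 20: p <- u                       0xff

Answer: 21 steps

u: 14,14,14,14,15,16,17,18
p: 14,14,14,14,15,16,17,18
s: 3,3,3,3,3,3,6,6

steps = 21; useful = 144; efficiency = 144/168 = 6/7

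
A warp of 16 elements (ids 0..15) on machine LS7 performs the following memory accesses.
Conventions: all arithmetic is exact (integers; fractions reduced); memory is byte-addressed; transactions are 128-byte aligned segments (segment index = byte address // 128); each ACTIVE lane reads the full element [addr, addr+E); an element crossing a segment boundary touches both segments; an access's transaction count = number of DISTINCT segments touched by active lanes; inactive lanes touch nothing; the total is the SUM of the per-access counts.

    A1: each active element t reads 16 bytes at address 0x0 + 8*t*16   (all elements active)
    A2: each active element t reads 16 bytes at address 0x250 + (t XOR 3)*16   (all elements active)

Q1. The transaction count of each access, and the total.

A1: 16 transactions
A2: 3 transactions

Answer: 16,3; total 19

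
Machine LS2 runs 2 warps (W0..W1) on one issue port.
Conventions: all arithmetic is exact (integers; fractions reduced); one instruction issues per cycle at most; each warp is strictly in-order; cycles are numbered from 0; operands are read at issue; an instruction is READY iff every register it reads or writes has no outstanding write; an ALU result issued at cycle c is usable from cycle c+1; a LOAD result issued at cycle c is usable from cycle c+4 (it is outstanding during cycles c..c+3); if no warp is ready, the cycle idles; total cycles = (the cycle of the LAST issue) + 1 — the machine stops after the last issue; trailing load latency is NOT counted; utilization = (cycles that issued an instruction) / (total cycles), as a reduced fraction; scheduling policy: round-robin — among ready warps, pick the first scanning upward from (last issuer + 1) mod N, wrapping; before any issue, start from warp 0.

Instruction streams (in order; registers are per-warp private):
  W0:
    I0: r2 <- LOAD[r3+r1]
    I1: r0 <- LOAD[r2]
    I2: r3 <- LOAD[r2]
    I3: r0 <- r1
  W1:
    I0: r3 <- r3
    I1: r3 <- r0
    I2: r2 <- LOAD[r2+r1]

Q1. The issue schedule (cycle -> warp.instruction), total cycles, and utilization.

cycle 0: W0.I0
cycle 1: W1.I0
cycle 2: W1.I1
cycle 3: W1.I2
cycle 4: W0.I1
cycle 5: W0.I2
cycle 6: idle
cycle 7: idle
cycle 8: W0.I3

Answer: 9 cycles, utilization 7/9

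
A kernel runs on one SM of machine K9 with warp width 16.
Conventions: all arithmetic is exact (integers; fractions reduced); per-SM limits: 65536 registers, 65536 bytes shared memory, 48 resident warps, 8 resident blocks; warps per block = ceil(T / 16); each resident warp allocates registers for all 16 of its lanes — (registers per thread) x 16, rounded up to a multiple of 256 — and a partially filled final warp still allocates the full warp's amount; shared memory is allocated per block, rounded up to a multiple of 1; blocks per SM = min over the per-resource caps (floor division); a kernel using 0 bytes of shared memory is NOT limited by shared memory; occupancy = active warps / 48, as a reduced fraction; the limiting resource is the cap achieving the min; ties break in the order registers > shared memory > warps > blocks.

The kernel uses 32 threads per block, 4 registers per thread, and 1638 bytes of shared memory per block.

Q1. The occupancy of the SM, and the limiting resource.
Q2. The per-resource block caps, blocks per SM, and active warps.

Answer: occupancy 1/3, limited by blocks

registers: 128 blocks
shared memory: 40 blocks
warps: 24 blocks
blocks: 8 blocks

Answer: 8 blocks, 16 active warps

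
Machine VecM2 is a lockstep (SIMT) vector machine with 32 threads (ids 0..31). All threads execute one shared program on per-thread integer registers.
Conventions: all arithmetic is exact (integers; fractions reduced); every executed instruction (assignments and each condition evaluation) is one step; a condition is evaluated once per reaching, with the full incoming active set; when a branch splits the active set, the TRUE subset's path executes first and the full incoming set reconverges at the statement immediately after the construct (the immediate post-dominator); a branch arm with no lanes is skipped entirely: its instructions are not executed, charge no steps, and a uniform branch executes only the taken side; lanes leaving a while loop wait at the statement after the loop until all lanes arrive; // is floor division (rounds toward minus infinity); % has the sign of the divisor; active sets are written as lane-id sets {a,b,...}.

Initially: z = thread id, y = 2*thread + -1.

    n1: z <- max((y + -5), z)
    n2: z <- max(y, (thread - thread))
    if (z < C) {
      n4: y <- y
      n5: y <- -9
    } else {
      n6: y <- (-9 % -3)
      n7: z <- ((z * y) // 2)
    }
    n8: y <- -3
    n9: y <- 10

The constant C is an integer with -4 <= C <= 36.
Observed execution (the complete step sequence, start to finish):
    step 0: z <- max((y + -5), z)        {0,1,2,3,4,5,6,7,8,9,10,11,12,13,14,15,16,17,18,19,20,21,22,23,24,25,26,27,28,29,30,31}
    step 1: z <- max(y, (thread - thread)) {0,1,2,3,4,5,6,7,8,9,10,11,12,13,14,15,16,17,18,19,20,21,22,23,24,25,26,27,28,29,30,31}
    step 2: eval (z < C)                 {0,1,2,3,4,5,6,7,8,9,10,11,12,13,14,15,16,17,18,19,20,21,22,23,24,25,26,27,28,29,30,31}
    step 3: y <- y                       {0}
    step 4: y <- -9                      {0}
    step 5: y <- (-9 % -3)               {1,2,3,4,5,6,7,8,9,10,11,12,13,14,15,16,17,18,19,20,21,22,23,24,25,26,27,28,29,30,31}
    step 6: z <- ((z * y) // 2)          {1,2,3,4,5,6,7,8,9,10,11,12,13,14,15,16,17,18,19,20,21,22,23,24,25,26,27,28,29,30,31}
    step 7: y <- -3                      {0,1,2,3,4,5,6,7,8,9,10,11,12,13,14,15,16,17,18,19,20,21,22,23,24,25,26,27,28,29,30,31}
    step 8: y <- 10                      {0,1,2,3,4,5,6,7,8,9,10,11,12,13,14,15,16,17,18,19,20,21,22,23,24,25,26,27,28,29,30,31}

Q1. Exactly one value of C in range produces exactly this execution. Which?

Answer: C = 1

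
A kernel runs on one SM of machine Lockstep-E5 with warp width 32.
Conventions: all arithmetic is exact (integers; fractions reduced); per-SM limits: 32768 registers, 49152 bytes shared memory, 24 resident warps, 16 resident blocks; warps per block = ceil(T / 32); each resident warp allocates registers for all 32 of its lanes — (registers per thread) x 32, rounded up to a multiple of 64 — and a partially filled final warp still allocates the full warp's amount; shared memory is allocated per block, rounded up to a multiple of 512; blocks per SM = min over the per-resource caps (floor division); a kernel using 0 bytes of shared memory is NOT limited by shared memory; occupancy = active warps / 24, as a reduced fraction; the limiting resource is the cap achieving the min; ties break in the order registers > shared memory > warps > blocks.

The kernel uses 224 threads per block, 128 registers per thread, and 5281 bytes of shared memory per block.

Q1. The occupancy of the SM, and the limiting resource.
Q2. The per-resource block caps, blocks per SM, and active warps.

Answer: occupancy 7/24, limited by registers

registers: 1 block
shared memory: 8 blocks
warps: 3 blocks
blocks: 16 blocks

Answer: 1 block, 7 active warps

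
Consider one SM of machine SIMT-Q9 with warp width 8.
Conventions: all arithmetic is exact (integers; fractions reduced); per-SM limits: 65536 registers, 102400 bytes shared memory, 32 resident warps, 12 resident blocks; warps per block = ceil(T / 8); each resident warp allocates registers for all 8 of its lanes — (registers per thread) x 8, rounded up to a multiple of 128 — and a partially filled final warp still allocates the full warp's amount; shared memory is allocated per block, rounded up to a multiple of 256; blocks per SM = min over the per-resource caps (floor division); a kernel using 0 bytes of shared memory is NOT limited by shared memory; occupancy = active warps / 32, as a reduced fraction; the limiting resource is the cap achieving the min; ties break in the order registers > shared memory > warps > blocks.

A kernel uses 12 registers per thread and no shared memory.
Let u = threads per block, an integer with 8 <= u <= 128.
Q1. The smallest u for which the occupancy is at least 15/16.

Answer: u = 17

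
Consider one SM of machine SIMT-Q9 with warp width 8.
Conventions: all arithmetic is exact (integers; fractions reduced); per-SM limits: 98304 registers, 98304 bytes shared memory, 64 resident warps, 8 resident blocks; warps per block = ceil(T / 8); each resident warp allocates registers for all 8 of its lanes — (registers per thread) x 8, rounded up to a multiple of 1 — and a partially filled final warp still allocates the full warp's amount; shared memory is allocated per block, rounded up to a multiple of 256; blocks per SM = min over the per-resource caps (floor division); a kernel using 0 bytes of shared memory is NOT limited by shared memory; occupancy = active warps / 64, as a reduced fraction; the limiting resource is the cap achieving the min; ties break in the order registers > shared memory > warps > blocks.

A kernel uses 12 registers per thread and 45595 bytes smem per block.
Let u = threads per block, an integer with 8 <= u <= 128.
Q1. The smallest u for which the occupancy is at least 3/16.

Answer: u = 41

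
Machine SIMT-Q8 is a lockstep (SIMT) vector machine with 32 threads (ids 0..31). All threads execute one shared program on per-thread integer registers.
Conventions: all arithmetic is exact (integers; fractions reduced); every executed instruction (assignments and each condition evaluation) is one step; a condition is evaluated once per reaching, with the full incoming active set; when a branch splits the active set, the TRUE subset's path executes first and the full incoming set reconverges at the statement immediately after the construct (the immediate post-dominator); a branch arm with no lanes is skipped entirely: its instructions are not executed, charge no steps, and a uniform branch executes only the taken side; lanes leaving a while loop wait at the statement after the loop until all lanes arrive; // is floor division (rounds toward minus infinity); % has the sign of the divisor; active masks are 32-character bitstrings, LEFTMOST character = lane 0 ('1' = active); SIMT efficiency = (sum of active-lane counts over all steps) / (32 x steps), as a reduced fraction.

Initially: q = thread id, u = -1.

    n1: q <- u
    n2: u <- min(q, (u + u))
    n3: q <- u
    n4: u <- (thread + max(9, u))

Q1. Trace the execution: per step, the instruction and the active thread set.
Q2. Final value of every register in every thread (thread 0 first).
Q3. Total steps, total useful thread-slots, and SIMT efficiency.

step 0: q <- u                       11111111111111111111111111111111
step 1: u <- min(q, (u + u))         11111111111111111111111111111111
step 2: q <- u                       11111111111111111111111111111111
step 3: u <- (thread + max(9, u))    11111111111111111111111111111111

Answer: 4 steps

q: -2,-2,-2,-2,-2,-2,-2,-2,-2,-2,-2,-2,-2,-2,-2,-2,-2,-2,-2,-2,-2,-2,-2,-2,-2,-2,-2,-2,-2,-2,-2,-2
u: 9,10,11,12,13,14,15,16,17,18,19,20,21,22,23,24,25,26,27,28,29,30,31,32,33,34,35,36,37,38,39,40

steps = 4; useful = 128; efficiency = 128/128 = 1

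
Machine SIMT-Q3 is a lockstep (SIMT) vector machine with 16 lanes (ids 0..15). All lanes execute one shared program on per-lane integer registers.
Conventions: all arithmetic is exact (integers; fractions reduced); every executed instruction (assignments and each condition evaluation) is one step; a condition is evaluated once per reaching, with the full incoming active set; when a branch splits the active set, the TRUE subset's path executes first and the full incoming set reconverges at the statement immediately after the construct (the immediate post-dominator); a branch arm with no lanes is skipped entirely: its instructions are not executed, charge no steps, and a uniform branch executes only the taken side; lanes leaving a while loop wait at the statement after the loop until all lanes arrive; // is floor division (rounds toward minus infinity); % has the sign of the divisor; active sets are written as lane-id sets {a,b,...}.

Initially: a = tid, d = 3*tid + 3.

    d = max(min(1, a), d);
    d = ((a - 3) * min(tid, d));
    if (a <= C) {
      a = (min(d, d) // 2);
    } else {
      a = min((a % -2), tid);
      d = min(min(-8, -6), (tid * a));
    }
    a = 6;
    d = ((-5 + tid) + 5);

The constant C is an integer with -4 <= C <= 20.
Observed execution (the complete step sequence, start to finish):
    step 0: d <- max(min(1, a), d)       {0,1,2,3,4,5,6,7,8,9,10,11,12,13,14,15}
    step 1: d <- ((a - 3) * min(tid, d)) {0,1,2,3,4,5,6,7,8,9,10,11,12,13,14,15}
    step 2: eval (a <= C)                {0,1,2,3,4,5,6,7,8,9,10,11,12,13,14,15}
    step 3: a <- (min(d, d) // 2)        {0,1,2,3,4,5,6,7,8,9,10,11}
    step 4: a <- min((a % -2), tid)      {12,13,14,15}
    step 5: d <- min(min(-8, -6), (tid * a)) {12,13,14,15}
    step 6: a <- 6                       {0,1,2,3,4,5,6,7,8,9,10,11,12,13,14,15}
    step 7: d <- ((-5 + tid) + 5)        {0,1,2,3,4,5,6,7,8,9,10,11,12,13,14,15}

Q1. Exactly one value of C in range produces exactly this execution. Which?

Answer: C = 11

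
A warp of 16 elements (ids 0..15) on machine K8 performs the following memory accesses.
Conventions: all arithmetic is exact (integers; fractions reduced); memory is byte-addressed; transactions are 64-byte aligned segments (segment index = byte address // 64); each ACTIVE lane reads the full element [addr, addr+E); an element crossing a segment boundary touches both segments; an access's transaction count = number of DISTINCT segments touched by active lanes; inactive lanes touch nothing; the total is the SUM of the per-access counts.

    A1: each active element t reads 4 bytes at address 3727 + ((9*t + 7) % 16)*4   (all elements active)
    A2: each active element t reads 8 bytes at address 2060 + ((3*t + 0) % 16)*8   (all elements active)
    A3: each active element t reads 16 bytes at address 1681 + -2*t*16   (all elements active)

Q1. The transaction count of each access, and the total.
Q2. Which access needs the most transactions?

A1: 2 transactions
A2: 3 transactions
A3: 9 transactions

Answer: 2,3,9; total 14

Answer: A3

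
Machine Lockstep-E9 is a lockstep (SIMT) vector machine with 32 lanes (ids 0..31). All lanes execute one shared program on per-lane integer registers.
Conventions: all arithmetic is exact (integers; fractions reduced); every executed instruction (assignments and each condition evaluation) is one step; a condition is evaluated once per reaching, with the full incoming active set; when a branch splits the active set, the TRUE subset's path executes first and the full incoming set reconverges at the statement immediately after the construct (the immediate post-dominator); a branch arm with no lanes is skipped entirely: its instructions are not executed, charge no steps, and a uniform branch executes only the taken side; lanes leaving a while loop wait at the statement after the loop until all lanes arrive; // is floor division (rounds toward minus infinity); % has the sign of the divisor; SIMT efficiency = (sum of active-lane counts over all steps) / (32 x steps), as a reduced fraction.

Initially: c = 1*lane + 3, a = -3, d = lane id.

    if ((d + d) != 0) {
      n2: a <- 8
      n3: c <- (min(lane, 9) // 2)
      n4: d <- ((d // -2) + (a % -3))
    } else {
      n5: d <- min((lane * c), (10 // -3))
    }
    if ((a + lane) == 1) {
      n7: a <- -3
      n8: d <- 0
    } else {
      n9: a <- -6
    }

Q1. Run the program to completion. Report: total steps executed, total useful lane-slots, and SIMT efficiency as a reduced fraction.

Answer: 7 steps, 190 useful, 95/112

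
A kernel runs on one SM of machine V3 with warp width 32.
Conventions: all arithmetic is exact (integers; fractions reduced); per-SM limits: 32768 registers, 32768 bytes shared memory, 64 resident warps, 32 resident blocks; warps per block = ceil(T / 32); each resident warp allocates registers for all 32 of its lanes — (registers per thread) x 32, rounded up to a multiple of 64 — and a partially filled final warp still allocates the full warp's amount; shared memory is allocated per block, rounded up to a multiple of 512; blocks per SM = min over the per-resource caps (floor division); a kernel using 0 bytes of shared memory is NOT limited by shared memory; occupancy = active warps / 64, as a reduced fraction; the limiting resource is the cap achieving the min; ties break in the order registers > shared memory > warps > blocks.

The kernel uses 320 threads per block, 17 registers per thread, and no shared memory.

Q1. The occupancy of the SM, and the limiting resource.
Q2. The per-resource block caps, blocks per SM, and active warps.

Answer: occupancy 25/32, limited by registers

registers: 5 blocks
shared memory: no limit (kernel uses none)
warps: 6 blocks
blocks: 32 blocks

Answer: 5 blocks, 50 active warps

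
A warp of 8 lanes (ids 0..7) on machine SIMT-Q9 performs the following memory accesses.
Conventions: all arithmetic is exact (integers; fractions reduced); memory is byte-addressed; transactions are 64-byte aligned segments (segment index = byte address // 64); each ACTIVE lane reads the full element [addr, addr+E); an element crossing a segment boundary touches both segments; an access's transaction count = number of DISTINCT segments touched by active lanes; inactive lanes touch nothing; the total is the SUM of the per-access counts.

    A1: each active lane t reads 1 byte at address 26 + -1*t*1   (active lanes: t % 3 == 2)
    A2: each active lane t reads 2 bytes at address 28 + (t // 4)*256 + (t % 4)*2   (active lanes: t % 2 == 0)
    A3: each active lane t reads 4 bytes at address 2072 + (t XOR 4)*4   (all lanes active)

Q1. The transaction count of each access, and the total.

A1: 1 transaction
A2: 2 transactions
A3: 1 transaction

Answer: 1,2,1; total 4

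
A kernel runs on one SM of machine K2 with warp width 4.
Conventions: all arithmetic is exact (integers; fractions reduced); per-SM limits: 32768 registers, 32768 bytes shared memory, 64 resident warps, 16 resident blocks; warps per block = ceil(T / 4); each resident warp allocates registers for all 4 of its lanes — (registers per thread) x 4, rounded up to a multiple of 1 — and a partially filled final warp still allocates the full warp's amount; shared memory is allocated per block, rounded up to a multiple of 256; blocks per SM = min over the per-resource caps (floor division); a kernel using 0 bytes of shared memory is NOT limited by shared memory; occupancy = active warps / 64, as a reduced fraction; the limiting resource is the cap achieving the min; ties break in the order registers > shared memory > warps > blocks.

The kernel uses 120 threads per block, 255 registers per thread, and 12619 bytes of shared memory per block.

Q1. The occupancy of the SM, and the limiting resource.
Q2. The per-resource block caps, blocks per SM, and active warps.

Answer: occupancy 15/32, limited by registers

registers: 1 block
shared memory: 2 blocks
warps: 2 blocks
blocks: 16 blocks

Answer: 1 block, 30 active warps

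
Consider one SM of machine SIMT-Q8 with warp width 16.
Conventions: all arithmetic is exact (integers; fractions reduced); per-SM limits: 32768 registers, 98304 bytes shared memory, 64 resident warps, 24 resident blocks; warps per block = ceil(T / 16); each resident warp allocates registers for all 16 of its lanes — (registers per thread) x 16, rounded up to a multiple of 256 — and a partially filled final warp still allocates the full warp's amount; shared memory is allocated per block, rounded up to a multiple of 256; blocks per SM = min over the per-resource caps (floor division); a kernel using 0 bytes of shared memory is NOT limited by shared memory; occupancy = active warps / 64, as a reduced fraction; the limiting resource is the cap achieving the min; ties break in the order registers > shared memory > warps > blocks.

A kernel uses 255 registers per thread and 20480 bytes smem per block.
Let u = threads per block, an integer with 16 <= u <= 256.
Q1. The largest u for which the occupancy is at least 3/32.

Answer: u = 128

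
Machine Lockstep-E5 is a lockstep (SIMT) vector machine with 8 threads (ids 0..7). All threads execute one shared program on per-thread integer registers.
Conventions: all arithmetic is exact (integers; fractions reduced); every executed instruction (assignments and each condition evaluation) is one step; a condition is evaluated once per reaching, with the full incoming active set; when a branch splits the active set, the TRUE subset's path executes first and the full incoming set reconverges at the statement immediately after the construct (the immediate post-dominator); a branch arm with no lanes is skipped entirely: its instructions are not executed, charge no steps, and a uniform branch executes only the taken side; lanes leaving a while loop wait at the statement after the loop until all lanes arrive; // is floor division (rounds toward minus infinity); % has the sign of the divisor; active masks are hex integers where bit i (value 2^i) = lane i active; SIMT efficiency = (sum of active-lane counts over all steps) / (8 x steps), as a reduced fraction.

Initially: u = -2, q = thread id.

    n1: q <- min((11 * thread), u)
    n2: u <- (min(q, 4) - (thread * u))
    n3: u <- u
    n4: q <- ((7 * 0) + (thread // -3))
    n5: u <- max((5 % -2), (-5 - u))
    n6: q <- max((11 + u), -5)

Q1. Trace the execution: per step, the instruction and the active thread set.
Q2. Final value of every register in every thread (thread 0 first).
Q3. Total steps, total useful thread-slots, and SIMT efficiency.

step 0: q <- min((11 * thread), u)   0xff
step 1: u <- (min(q, 4) - (thread * u)) 0xff
step 2: u <- u                       0xff
step 3: q <- ((7 * 0) + (thread // -3)) 0xff
step 4: u <- max((5 % -2), (-5 - u)) 0xff
step 5: q <- max((11 + u), -5)       0xff

Answer: 6 steps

u: -1,-1,-1,-1,-1,-1,-1,-1
q: 10,10,10,10,10,10,10,10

steps = 6; useful = 48; efficiency = 48/48 = 1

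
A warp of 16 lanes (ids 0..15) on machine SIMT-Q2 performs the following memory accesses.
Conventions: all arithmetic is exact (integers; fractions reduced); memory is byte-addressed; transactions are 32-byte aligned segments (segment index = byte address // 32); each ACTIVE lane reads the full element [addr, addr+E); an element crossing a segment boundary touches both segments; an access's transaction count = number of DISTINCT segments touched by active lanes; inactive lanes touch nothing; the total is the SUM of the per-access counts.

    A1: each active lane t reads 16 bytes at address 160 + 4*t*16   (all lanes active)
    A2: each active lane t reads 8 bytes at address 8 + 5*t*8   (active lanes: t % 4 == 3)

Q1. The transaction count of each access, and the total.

A1: 16 transactions
A2: 4 transactions

Answer: 16,4; total 20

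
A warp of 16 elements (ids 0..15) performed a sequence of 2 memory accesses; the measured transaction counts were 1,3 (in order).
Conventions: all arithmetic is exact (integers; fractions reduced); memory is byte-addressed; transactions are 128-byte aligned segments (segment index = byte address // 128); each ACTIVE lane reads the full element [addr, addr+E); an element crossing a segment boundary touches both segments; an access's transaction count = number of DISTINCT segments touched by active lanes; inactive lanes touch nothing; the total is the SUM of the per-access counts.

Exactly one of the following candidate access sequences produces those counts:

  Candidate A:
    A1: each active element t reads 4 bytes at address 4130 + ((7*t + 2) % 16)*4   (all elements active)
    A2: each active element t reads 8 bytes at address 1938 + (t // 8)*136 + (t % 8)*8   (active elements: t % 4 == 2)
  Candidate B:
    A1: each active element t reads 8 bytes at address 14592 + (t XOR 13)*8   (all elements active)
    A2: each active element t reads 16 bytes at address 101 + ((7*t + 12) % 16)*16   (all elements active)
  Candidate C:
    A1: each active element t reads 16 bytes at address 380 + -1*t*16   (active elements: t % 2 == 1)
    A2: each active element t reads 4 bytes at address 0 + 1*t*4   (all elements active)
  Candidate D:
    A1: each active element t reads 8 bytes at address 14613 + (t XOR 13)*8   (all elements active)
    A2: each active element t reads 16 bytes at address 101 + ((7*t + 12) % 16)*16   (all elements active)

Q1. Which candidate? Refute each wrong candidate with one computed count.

A: A2 gives 2 transactions, not 3
C: A1 gives 2 transactions, not 1
D: A1 gives 2 transactions, not 1
B: all counts match (1,3)

Answer: B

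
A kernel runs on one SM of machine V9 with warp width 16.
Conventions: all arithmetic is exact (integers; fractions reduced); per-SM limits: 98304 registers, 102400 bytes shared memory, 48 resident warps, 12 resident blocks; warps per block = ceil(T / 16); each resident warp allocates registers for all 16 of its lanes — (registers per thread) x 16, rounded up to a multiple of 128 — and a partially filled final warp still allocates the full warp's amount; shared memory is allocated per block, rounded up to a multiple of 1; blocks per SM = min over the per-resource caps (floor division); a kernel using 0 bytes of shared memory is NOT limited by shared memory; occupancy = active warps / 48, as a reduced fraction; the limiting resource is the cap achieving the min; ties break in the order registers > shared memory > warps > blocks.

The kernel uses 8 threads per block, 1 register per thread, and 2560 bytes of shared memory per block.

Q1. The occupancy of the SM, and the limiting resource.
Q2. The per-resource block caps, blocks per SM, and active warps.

Answer: occupancy 1/4, limited by blocks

registers: 768 blocks
shared memory: 40 blocks
warps: 48 blocks
blocks: 12 blocks

Answer: 12 blocks, 12 active warps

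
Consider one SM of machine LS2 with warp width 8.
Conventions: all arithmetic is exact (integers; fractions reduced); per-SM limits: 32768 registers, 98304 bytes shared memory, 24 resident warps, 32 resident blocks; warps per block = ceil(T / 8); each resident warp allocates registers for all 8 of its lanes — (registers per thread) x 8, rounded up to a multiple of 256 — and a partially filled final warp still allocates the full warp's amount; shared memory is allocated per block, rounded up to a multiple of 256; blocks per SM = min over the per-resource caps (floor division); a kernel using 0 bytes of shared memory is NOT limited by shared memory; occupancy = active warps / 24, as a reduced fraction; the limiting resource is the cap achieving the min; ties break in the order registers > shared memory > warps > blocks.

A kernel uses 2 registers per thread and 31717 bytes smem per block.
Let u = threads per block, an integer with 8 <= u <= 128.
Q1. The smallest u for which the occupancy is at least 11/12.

Answer: u = 57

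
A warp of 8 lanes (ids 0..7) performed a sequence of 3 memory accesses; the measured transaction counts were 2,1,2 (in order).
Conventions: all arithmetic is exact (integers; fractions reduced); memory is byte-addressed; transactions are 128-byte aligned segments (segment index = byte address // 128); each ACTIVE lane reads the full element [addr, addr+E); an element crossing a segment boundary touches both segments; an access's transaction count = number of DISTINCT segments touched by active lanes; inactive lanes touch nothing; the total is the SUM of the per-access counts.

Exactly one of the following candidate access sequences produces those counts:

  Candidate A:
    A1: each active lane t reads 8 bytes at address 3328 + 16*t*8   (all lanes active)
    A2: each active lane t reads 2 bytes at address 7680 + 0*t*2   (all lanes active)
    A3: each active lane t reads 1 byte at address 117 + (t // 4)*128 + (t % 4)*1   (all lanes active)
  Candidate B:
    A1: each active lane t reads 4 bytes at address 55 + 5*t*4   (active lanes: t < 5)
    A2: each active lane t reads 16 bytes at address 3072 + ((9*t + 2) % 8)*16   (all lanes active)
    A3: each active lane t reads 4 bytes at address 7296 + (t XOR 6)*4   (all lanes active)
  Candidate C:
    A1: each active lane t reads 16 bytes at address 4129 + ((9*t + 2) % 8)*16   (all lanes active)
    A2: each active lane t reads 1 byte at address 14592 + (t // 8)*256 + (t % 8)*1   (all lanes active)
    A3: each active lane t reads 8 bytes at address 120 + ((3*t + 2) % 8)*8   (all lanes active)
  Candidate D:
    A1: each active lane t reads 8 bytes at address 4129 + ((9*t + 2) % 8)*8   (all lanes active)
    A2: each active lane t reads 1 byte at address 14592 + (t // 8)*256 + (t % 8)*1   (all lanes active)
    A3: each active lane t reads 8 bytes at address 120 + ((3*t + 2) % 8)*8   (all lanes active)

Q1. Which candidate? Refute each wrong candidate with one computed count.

A: A1 gives 8 transactions, not 2
B: A3 gives 1 transaction, not 2
D: A1 gives 1 transaction, not 2
C: all counts match (2,1,2)

Answer: C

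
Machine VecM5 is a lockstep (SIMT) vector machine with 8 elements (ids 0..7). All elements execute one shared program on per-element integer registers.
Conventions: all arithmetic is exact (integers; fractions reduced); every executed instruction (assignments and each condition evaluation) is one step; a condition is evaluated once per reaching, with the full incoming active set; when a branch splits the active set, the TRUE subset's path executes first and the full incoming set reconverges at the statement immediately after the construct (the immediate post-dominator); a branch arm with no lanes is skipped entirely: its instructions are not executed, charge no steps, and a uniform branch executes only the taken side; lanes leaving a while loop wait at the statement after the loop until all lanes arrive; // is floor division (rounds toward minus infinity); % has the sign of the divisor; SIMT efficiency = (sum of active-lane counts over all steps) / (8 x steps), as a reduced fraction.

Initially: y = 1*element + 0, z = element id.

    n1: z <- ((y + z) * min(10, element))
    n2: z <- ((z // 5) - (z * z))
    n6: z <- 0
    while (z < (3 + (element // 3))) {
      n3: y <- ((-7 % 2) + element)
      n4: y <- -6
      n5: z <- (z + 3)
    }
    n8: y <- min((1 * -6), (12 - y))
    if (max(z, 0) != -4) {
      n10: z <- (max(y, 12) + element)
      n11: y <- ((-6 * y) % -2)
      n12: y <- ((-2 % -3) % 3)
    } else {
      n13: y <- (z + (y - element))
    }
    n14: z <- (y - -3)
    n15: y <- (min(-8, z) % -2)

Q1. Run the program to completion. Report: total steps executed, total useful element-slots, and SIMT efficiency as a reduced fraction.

Answer: 19 steps, 140 useful, 35/38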